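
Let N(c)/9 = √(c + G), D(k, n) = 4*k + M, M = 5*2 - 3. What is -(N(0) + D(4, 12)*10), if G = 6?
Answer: -230 - 9*√6 ≈ -252.05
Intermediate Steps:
M = 7 (M = 10 - 3 = 7)
D(k, n) = 7 + 4*k (D(k, n) = 4*k + 7 = 7 + 4*k)
N(c) = 9*√(6 + c) (N(c) = 9*√(c + 6) = 9*√(6 + c))
-(N(0) + D(4, 12)*10) = -(9*√(6 + 0) + (7 + 4*4)*10) = -(9*√6 + (7 + 16)*10) = -(9*√6 + 23*10) = -(9*√6 + 230) = -(230 + 9*√6) = -230 - 9*√6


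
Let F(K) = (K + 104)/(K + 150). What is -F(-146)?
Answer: 21/2 ≈ 10.500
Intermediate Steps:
F(K) = (104 + K)/(150 + K)
-F(-146) = -(104 - 146)/(150 - 146) = -(-42)/4 = -1*(-21/2) = 21/2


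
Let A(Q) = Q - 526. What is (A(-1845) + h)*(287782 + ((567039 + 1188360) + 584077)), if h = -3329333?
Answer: -8753245987632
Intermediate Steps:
A(Q) = -526 + Q
(A(-1845) + h)*(287782 + ((567039 + 1188360) + 584077)) = ((-526 - 1845) - 3329333)*(287782 + ((567039 + 1188360) + 584077)) = (-2371 - 3329333)*(287782 + (1755399 + 584077)) = -3331704*(287782 + 2339476) = -3331704*2627258 = -8753245987632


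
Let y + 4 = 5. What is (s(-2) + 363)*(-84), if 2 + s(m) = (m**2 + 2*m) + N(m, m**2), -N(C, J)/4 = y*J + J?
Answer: -27636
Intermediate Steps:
y = 1 (y = -4 + 5 = 1)
N(C, J) = -8*J (N(C, J) = -4*(1*J + J) = -4*(J + J) = -8*J)
s(m) = -2 - 7*m**2 + 2*m (s(m) = -2 + ((m**2 + 2*m) - 8*m**2) = -2 + (-7*m**2 + 2*m) = -2 - 7*m**2 + 2*m)
(s(-2) + 363)*(-84) = ((-2 - 7*(-2)**2 + 2*(-2)) + 363)*(-84) = ((-2 - 7*4 - 4) + 363)*(-84) = ((-2 - 28 - 4) + 363)*(-84) = (-34 + 363)*(-84) = 329*(-84) = -27636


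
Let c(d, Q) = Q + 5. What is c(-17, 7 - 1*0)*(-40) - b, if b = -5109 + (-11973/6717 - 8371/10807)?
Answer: 112069198523/24196873 ≈ 4631.6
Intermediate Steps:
c(d, Q) = 5 + Q
b = -123683697563/24196873 (b = -5109 + (-11973*1/6717 - 8371*1/10807) = -5109 + (-3991/2239 - 8371/10807) = -5109 - 61873406/24196873 = -123683697563/24196873 ≈ -5111.6)
c(-17, 7 - 1*0)*(-40) - b = (5 + (7 - 1*0))*(-40) - 1*(-123683697563/24196873) = (5 + (7 + 0))*(-40) + 123683697563/24196873 = (5 + 7)*(-40) + 123683697563/24196873 = 12*(-40) + 123683697563/24196873 = -480 + 123683697563/24196873 = 112069198523/24196873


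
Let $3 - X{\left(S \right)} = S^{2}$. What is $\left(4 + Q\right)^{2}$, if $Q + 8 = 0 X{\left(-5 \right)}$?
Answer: $16$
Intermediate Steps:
$X{\left(S \right)} = 3 - S^{2}$
$Q = -8$ ($Q = -8 + 0 \left(3 - \left(-5\right)^{2}\right) = -8 + 0 \left(3 - 25\right) = -8 + 0 \left(-22\right) = -8 + 0 = -8$)
$\left(4 + Q\right)^{2} = \left(4 - 8\right)^{2} = \left(-4\right)^{2} = 16$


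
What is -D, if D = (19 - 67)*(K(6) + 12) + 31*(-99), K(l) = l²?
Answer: 5373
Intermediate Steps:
D = -5373 (D = (19 - 67)*(6² + 12) + 31*(-99) = -48*(36 + 12) - 3069 = -48*48 - 3069 = -2304 - 3069 = -5373)
-D = -1*(-5373) = 5373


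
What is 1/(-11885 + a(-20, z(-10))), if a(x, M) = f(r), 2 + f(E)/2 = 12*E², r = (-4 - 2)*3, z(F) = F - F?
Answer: -1/4113 ≈ -0.00024313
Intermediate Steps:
z(F) = 0
r = -18 (r = -6*3 = -18)
f(E) = -4 + 24*E² (f(E) = -4 + 2*(12*E²) = -4 + 24*E²)
a(x, M) = 7772 (a(x, M) = -4 + 24*(-18)² = -4 + 24*324 = -4 + 7776 = 7772)
1/(-11885 + a(-20, z(-10))) = 1/(-11885 + 7772) = 1/(-4113) = -1/4113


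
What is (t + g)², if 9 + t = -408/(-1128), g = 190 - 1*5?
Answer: 68707521/2209 ≈ 31103.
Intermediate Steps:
g = 185 (g = 190 - 5 = 185)
t = -406/47 (t = -9 - 408/(-1128) = -9 - 408*(-1/1128) = -9 + 17/47 = -406/47 ≈ -8.6383)
(t + g)² = (-406/47 + 185)² = (8289/47)² = 68707521/2209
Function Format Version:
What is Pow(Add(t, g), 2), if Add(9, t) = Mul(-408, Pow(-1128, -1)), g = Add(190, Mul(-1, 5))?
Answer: Rational(68707521, 2209) ≈ 31103.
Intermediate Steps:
g = 185 (g = Add(190, -5) = 185)
t = Rational(-406, 47) (t = Add(-9, Mul(-408, Pow(-1128, -1))) = Add(-9, Mul(-408, Rational(-1, 1128))) = Add(-9, Rational(17, 47)) = Rational(-406, 47) ≈ -8.6383)
Pow(Add(t, g), 2) = Pow(Add(Rational(-406, 47), 185), 2) = Pow(Rational(8289, 47), 2) = Rational(68707521, 2209)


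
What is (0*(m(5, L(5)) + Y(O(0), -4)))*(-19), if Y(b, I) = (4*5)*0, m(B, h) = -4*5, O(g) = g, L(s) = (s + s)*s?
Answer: 0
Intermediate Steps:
L(s) = 2*s² (L(s) = (2*s)*s = 2*s²)
m(B, h) = -20
Y(b, I) = 0 (Y(b, I) = 20*0 = 0)
(0*(m(5, L(5)) + Y(O(0), -4)))*(-19) = (0*(-20 + 0))*(-19) = (0*(-20))*(-19) = 0*(-19) = 0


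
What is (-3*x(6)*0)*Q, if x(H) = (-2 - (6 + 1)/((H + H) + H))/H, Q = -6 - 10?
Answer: 0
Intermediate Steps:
Q = -16
x(H) = (-2 - 7/(3*H))/H (x(H) = (-2 - 7/(2*H + H))/H = (-2 - 7/(3*H))/H)
(-3*x(6)*0)*Q = (-(-7 - 6*6)/6²*0)*(-16) = (-(-7 - 36)/36*0)*(-16) = (-(-43)/36*0)*(-16) = (-3*(-43/108)*0)*(-16) = ((43/36)*0)*(-16) = 0*(-16) = 0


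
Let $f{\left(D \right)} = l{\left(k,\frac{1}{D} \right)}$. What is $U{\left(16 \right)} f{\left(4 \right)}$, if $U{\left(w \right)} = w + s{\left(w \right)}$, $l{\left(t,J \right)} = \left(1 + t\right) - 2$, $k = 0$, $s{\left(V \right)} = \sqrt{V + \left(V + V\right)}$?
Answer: $-16 - 4 \sqrt{3} \approx -22.928$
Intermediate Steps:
$s{\left(V \right)} = \sqrt{3} \sqrt{V}$ ($s{\left(V \right)} = \sqrt{V + 2 V} = \sqrt{3 V} = \sqrt{3} \sqrt{V}$)
$l{\left(t,J \right)} = -1 + t$
$f{\left(D \right)} = -1$ ($f{\left(D \right)} = -1 + 0 = -1$)
$U{\left(w \right)} = w + \sqrt{3} \sqrt{w}$
$U{\left(16 \right)} f{\left(4 \right)} = \left(16 + \sqrt{3} \sqrt{16}\right) \left(-1\right) = \left(16 + \sqrt{3} \cdot 4\right) \left(-1\right) = \left(16 + 4 \sqrt{3}\right) \left(-1\right) = -16 - 4 \sqrt{3}$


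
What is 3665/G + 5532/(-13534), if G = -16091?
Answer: -69308761/108887797 ≈ -0.63652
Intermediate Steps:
3665/G + 5532/(-13534) = 3665/(-16091) + 5532/(-13534) = 3665*(-1/16091) + 5532*(-1/13534) = -3665/16091 - 2766/6767 = -69308761/108887797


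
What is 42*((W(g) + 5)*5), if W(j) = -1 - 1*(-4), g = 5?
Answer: 1680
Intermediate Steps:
W(j) = 3 (W(j) = -1 + 4 = 3)
42*((W(g) + 5)*5) = 42*((3 + 5)*5) = 42*(8*5) = 42*40 = 1680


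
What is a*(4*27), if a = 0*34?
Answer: 0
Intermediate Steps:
a = 0
a*(4*27) = 0*(4*27) = 0*108 = 0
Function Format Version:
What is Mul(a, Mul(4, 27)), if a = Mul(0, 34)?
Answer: 0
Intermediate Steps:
a = 0
Mul(a, Mul(4, 27)) = Mul(0, Mul(4, 27)) = Mul(0, 108) = 0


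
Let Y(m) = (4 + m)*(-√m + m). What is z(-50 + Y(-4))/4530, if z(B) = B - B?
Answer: 0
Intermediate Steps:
Y(m) = (4 + m)*(m - √m)
z(B) = 0
z(-50 + Y(-4))/4530 = 0/4530 = 0*(1/4530) = 0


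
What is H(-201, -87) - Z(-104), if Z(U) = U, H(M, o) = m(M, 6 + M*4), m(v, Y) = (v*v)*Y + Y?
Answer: -32240692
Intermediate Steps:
m(v, Y) = Y + Y*v**2 (m(v, Y) = v**2*Y + Y = Y*v**2 + Y = Y + Y*v**2)
H(M, o) = (1 + M**2)*(6 + 4*M) (H(M, o) = (6 + M*4)*(1 + M**2) = (6 + 4*M)*(1 + M**2) = (1 + M**2)*(6 + 4*M))
H(-201, -87) - Z(-104) = 2*(1 + (-201)**2)*(3 + 2*(-201)) - 1*(-104) = 2*(1 + 40401)*(3 - 402) + 104 = 2*40402*(-399) + 104 = -32240796 + 104 = -32240692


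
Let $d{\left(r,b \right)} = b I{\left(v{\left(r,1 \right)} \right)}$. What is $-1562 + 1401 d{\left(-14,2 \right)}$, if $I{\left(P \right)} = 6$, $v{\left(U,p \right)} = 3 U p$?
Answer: $15250$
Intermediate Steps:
$v{\left(U,p \right)} = 3 U p$
$d{\left(r,b \right)} = 6 b$ ($d{\left(r,b \right)} = b 6 = 6 b$)
$-1562 + 1401 d{\left(-14,2 \right)} = -1562 + 1401 \cdot 6 \cdot 2 = -1562 + 1401 \cdot 12 = -1562 + 16812 = 15250$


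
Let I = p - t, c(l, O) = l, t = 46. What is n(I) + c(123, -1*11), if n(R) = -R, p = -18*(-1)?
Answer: 151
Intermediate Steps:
p = 18
I = -28 (I = 18 - 1*46 = 18 - 46 = -28)
n(I) + c(123, -1*11) = -1*(-28) + 123 = 28 + 123 = 151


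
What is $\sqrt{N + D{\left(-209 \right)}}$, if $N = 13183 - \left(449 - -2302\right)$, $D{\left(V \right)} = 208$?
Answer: $4 \sqrt{665} \approx 103.15$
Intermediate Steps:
$N = 10432$ ($N = 13183 - \left(449 + 2302\right) = 13183 - 2751 = 10432$)
$\sqrt{N + D{\left(-209 \right)}} = \sqrt{10432 + 208} = \sqrt{10640} = 4 \sqrt{665}$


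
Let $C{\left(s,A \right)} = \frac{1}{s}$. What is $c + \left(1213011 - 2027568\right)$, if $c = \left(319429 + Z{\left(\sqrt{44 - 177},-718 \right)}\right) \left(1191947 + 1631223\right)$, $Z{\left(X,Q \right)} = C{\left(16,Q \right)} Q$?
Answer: $\frac{3606699462477}{4} \approx 9.0167 \cdot 10^{11}$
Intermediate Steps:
$Z{\left(X,Q \right)} = \frac{Q}{16}$
$c = \frac{3606702720705}{4}$ ($c = \left(319429 + \frac{1}{16} \left(-718\right)\right) \left(1191947 + 1631223\right) = \left(319429 - \frac{359}{8}\right) 2823170 = \frac{2555073}{8} \cdot 2823170 = \frac{3606702720705}{4} \approx 9.0168 \cdot 10^{11}$)
$c + \left(1213011 - 2027568\right) = \frac{3606702720705}{4} + \left(1213011 - 2027568\right) = \frac{3606702720705}{4} - 814557 = \frac{3606699462477}{4}$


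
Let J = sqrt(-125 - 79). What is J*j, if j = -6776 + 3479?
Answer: -6594*I*sqrt(51) ≈ -47091.0*I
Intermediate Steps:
j = -3297
J = 2*I*sqrt(51) (J = sqrt(-204) = 2*I*sqrt(51) ≈ 14.283*I)
J*j = (2*I*sqrt(51))*(-3297) = -6594*I*sqrt(51)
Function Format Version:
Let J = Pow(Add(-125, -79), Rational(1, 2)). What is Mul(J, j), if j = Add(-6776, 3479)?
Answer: Mul(-6594, I, Pow(51, Rational(1, 2))) ≈ Mul(-47091., I)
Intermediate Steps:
j = -3297
J = Mul(2, I, Pow(51, Rational(1, 2))) (J = Pow(-204, Rational(1, 2)) = Mul(2, I, Pow(51, Rational(1, 2))) ≈ Mul(14.283, I))
Mul(J, j) = Mul(Mul(2, I, Pow(51, Rational(1, 2))), -3297) = Mul(-6594, I, Pow(51, Rational(1, 2)))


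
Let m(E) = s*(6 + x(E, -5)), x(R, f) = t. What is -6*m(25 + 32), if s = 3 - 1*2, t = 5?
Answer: -66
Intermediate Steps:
x(R, f) = 5
s = 1 (s = 3 - 2 = 1)
m(E) = 11 (m(E) = 1*(6 + 5) = 1*11 = 11)
-6*m(25 + 32) = -6*11 = -66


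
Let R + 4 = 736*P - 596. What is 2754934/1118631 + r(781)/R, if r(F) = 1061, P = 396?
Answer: 89163994555/36151170904 ≈ 2.4664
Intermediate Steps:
R = 290856 (R = -4 + (736*396 - 596) = -4 + (291456 - 596) = -4 + 290860 = 290856)
2754934/1118631 + r(781)/R = 2754934/1118631 + 1061/290856 = 89163994555/36151170904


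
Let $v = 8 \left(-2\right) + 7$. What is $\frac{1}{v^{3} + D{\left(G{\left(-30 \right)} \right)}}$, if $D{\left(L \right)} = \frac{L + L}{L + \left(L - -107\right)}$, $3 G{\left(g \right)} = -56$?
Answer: $- \frac{209}{152473} \approx -0.0013707$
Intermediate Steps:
$G{\left(g \right)} = - \frac{56}{3}$ ($G{\left(g \right)} = \frac{1}{3} \left(-56\right) = - \frac{56}{3}$)
$v = -9$ ($v = -16 + 7 = -9$)
$D{\left(L \right)} = \frac{2 L}{107 + 2 L}$ ($D{\left(L \right)} = \frac{2 L}{L + \left(L + 107\right)} = \frac{2 L}{L + \left(107 + L\right)} = \frac{2 L}{107 + 2 L}$)
$\frac{1}{v^{3} + D{\left(G{\left(-30 \right)} \right)}} = \frac{1}{\left(-9\right)^{3} + 2 \left(- \frac{56}{3}\right) \frac{1}{107 + 2 \left(- \frac{56}{3}\right)}} = \frac{1}{-729 + 2 \left(- \frac{56}{3}\right) \frac{1}{107 - \frac{112}{3}}} = \frac{1}{-729 + 2 \left(- \frac{56}{3}\right) \frac{1}{\frac{209}{3}}} = \frac{1}{-729 + 2 \left(- \frac{56}{3}\right) \frac{3}{209}} = \frac{1}{-729 - \frac{112}{209}} = \frac{1}{- \frac{152473}{209}} = - \frac{209}{152473}$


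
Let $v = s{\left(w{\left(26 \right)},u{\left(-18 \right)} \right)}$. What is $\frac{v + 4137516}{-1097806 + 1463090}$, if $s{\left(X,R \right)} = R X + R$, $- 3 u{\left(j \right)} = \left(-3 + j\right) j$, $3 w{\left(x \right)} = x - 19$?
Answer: $\frac{1034274}{91321} \approx 11.326$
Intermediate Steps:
$w{\left(x \right)} = - \frac{19}{3} + \frac{x}{3}$ ($w{\left(x \right)} = \frac{x - 19}{3} = \frac{-19 + x}{3} = - \frac{19}{3} + \frac{x}{3}$)
$u{\left(j \right)} = - \frac{j \left(-3 + j\right)}{3}$ ($u{\left(j \right)} = - \frac{\left(-3 + j\right) j}{3} = - \frac{j \left(-3 + j\right)}{3}$)
$s{\left(X,R \right)} = R + R X$
$v = -420$ ($v = \frac{1}{3} \left(-18\right) \left(3 - -18\right) \left(1 + \left(- \frac{19}{3} + \frac{1}{3} \cdot 26\right)\right) = \frac{1}{3} \left(-18\right) \left(3 + 18\right) \left(1 + \left(- \frac{19}{3} + \frac{26}{3}\right)\right) = \frac{1}{3} \left(-18\right) 21 \left(1 + \frac{7}{3}\right) = \left(-126\right) \frac{10}{3} = -420$)
$\frac{v + 4137516}{-1097806 + 1463090} = \frac{-420 + 4137516}{-1097806 + 1463090} = \frac{4137096}{365284} = 4137096 \cdot \frac{1}{365284} = \frac{1034274}{91321}$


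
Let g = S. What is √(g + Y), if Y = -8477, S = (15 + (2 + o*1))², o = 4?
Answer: 14*I*√41 ≈ 89.644*I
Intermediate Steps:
S = 441 (S = (15 + (2 + 4*1))² = (15 + (2 + 4))² = (15 + 6)² = 21² = 441)
g = 441
√(g + Y) = √(441 - 8477) = √(-8036) = 14*I*√41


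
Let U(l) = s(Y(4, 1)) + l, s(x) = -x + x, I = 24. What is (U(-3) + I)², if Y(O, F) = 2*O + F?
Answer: 441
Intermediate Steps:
Y(O, F) = F + 2*O
s(x) = 0
U(l) = l (U(l) = 0 + l = l)
(U(-3) + I)² = (-3 + 24)² = 21² = 441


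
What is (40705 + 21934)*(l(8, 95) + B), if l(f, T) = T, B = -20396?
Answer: -1271634339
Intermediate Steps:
(40705 + 21934)*(l(8, 95) + B) = (40705 + 21934)*(95 - 20396) = 62639*(-20301) = -1271634339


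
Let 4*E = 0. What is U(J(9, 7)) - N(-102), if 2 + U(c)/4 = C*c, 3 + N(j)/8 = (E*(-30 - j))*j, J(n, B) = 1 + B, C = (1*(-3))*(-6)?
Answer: 592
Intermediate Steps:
E = 0 (E = (¼)*0 = 0)
C = 18 (C = -3*(-6) = 18)
N(j) = -24 (N(j) = -24 + 8*((0*(-30 - j))*j) = -24 + 8*(0*j) = -24 + 8*0 = -24 + 0 = -24)
U(c) = -8 + 72*c (U(c) = -8 + 4*(18*c) = -8 + 72*c)
U(J(9, 7)) - N(-102) = (-8 + 72*(1 + 7)) - 1*(-24) = (-8 + 72*8) + 24 = (-8 + 576) + 24 = 568 + 24 = 592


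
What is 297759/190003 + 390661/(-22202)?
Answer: -6146901515/383495146 ≈ -16.029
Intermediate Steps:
297759/190003 + 390661/(-22202) = 297759*(1/190003) + 390661*(-1/22202) = 27069/17273 - 390661/22202 = -6146901515/383495146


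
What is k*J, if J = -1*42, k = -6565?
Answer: 275730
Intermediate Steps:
J = -42
k*J = -6565*(-42) = 275730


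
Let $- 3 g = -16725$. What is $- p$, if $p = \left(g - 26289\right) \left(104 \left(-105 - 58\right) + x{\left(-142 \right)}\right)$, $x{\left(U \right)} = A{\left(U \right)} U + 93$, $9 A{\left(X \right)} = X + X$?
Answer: $- \frac{2307601742}{9} \approx -2.564 \cdot 10^{8}$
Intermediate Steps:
$A{\left(X \right)} = \frac{2 X}{9}$ ($A{\left(X \right)} = \frac{X + X}{9} = \frac{2 X}{9}$)
$g = 5575$ ($g = \left(- \frac{1}{3}\right) \left(-16725\right) = 5575$)
$x{\left(U \right)} = 93 + \frac{2 U^{2}}{9}$ ($x{\left(U \right)} = \frac{2 U}{9} U + 93 = \frac{2 U^{2}}{9} + 93 = 93 + \frac{2 U^{2}}{9}$)
$p = \frac{2307601742}{9}$ ($p = \left(5575 - 26289\right) \left(104 \left(-105 - 58\right) + \left(93 + \frac{2 \left(-142\right)^{2}}{9}\right)\right) = - 20714 \left(104 \left(-163\right) + \left(93 + \frac{2}{9} \cdot 20164\right)\right) = - 20714 \left(-16952 + \left(93 + \frac{40328}{9}\right)\right) = - 20714 \left(-16952 + \frac{41165}{9}\right) = \left(-20714\right) \left(- \frac{111403}{9}\right) = \frac{2307601742}{9} \approx 2.564 \cdot 10^{8}$)
$- p = \left(-1\right) \frac{2307601742}{9} = - \frac{2307601742}{9}$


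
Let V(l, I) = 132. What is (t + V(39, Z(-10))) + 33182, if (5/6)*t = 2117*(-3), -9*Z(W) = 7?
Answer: 128464/5 ≈ 25693.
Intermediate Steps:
Z(W) = -7/9 (Z(W) = -⅑*7 = -7/9)
t = -38106/5 (t = 6*(2117*(-3))/5 = (6/5)*(-6351) = -38106/5 ≈ -7621.2)
(t + V(39, Z(-10))) + 33182 = (-38106/5 + 132) + 33182 = -37446/5 + 33182 = 128464/5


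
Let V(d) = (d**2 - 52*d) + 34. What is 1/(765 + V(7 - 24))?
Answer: 1/1972 ≈ 0.00050710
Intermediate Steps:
V(d) = 34 + d**2 - 52*d
1/(765 + V(7 - 24)) = 1/(765 + (34 + (7 - 24)**2 - 52*(7 - 24))) = 1/(765 + (34 + (-17)**2 - 52*(-17))) = 1/(765 + (34 + 289 + 884)) = 1/(765 + 1207) = 1/1972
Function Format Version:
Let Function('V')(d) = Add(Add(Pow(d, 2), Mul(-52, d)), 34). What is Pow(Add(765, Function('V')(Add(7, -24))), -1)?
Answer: Rational(1, 1972) ≈ 0.00050710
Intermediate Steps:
Function('V')(d) = Add(34, Pow(d, 2), Mul(-52, d))
Pow(Add(765, Function('V')(Add(7, -24))), -1) = Pow(Add(765, Add(34, Pow(Add(7, -24), 2), Mul(-52, Add(7, -24)))), -1) = Pow(Add(765, Add(34, Pow(-17, 2), Mul(-52, -17))), -1) = Pow(Add(765, Add(34, 289, 884)), -1) = Pow(Add(765, 1207), -1) = Pow(1972, -1) = Rational(1, 1972)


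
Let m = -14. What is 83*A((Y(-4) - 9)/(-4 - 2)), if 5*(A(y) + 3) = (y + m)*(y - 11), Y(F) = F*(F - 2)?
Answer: 68973/20 ≈ 3448.6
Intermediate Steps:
Y(F) = F*(-2 + F)
A(y) = -3 + (-14 + y)*(-11 + y)/5 (A(y) = -3 + ((y - 14)*(y - 11))/5 = -3 + ((-14 + y)*(-11 + y))/5 = -3 + (-14 + y)*(-11 + y)/5)
83*A((Y(-4) - 9)/(-4 - 2)) = 83*(139/5 - 5*(-4*(-2 - 4) - 9)/(-4 - 2) + ((-4*(-2 - 4) - 9)/(-4 - 2))²/5) = 83*(139/5 - 5*(-4*(-6) - 9)/(-6) + ((-4*(-6) - 9)/(-6))²/5) = 83*(139/5 - 5*(24 - 9)*(-1)/6 + ((24 - 9)*(-⅙))²/5) = 83*(139/5 - 75*(-1)/6 + (15*(-⅙))²/5) = 83*(139/5 - 5*(-5/2) + (-5/2)²/5) = 83*(139/5 + 25/2 + (⅕)*(25/4)) = 83*(139/5 + 25/2 + 5/4) = 83*(831/20) = 68973/20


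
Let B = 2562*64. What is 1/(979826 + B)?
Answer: 1/1143794 ≈ 8.7428e-7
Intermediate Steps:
B = 163968
1/(979826 + B) = 1/(979826 + 163968) = 1/1143794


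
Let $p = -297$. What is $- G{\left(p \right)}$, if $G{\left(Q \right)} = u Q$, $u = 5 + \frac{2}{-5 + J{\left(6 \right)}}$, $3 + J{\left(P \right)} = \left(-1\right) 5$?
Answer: $\frac{18711}{13} \approx 1439.3$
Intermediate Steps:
$J{\left(P \right)} = -8$ ($J{\left(P \right)} = -3 - 5 = -8$)
$u = \frac{63}{13}$ ($u = 5 + \frac{2}{-5 - 8} = 5 + \frac{2}{-13} = 5 + 2 \left(- \frac{1}{13}\right) = 5 - \frac{2}{13} = \frac{63}{13} \approx 4.8462$)
$G{\left(Q \right)} = \frac{63 Q}{13}$
$- G{\left(p \right)} = - \frac{63 \left(-297\right)}{13} = \left(-1\right) \left(- \frac{18711}{13}\right) = \frac{18711}{13}$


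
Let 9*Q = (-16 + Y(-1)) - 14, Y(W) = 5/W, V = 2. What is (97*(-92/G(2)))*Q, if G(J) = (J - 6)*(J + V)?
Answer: -78085/36 ≈ -2169.0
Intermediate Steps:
G(J) = (-6 + J)*(2 + J) (G(J) = (J - 6)*(J + 2) = (-6 + J)*(2 + J))
Q = -35/9 (Q = ((-16 + 5/(-1)) - 14)/9 = ((-16 + 5*(-1)) - 14)/9 = ((-16 - 5) - 14)/9 = (-21 - 14)/9 = (1/9)*(-35) = -35/9 ≈ -3.8889)
(97*(-92/G(2)))*Q = (97*(-92/(-12 + 2**2 - 4*2)))*(-35/9) = (97*(-92/(-12 + 4 - 8)))*(-35/9) = (97*(-92/(-16)))*(-35/9) = (97*(-92*(-1/16)))*(-35/9) = (97*(23/4))*(-35/9) = (2231/4)*(-35/9) = -78085/36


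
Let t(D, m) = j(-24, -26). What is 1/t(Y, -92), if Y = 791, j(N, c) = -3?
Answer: -1/3 ≈ -0.33333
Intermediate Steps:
t(D, m) = -3
1/t(Y, -92) = 1/(-3) = -1/3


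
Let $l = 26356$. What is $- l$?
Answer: $-26356$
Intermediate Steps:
$- l = \left(-1\right) 26356 = -26356$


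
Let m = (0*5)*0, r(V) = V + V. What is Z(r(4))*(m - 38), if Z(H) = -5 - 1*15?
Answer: 760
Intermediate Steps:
r(V) = 2*V
m = 0 (m = 0*0 = 0)
Z(H) = -20 (Z(H) = -5 - 15 = -20)
Z(r(4))*(m - 38) = -20*(0 - 38) = -20*(-38) = 760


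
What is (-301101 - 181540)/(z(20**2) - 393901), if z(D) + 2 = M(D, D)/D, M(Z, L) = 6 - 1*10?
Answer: 48264100/39390301 ≈ 1.2253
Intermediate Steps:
M(Z, L) = -4 (M(Z, L) = 6 - 10 = -4)
z(D) = -2 - 4/D
(-301101 - 181540)/(z(20**2) - 393901) = (-301101 - 181540)/((-2 - 4/(20**2)) - 393901) = -482641/((-2 - 4/400) - 393901) = -482641/((-2 - 4*1/400) - 393901) = -482641/((-2 - 1/100) - 393901) = -482641/(-201/100 - 393901) = -482641/(-39390301/100) = -482641*(-100/39390301) = 48264100/39390301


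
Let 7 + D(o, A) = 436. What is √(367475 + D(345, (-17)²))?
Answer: 4*√22994 ≈ 606.55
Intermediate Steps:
D(o, A) = 429 (D(o, A) = -7 + 436 = 429)
√(367475 + D(345, (-17)²)) = √(367475 + 429) = √367904 = 4*√22994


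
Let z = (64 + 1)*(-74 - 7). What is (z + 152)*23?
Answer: -117599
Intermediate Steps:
z = -5265 (z = 65*(-81) = -5265)
(z + 152)*23 = (-5265 + 152)*23 = -5113*23 = -117599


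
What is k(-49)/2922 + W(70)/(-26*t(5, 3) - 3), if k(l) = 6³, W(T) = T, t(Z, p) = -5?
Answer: 38662/61849 ≈ 0.62510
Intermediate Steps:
k(l) = 216
k(-49)/2922 + W(70)/(-26*t(5, 3) - 3) = 216/2922 + 70/(-26*(-5) - 3) = 216*(1/2922) + 70/(130 - 3) = 36/487 + 70/127 = 38662/61849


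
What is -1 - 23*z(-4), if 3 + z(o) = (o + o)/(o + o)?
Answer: 45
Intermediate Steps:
z(o) = -2 (z(o) = -3 + (o + o)/(o + o) = -3 + (2*o)/((2*o)) = -3 + (2*o)*(1/(2*o)) = -3 + 1 = -2)
-1 - 23*z(-4) = -1 - 23*(-2) = -1 + 46 = 45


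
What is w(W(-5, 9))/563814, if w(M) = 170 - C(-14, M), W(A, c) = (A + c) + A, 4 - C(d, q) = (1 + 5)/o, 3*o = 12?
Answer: 335/1127628 ≈ 0.00029708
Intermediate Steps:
o = 4 (o = (⅓)*12 = 4)
C(d, q) = 5/2 (C(d, q) = 4 - (1 + 5)/4 = 4 - 6/4 = 4 - 1*3/2 = 4 - 3/2 = 5/2)
W(A, c) = c + 2*A
w(M) = 335/2 (w(M) = 170 - 1*5/2 = 170 - 5/2 = 335/2)
w(W(-5, 9))/563814 = (335/2)/563814 = (335/2)*(1/563814) = 335/1127628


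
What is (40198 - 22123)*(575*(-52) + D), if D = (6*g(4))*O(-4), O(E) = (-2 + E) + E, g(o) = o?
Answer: -544780500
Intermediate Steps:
O(E) = -2 + 2*E
D = -240 (D = (6*4)*(-2 + 2*(-4)) = 24*(-2 - 8) = 24*(-10) = -240)
(40198 - 22123)*(575*(-52) + D) = (40198 - 22123)*(575*(-52) - 240) = 18075*(-29900 - 240) = 18075*(-30140) = -544780500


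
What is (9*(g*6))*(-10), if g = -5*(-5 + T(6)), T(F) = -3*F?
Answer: -62100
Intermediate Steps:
g = 115 (g = -5*(-5 - 3*6) = -5*(-5 - 18) = -5*(-23) = 115)
(9*(g*6))*(-10) = (9*(115*6))*(-10) = (9*690)*(-10) = 6210*(-10) = -62100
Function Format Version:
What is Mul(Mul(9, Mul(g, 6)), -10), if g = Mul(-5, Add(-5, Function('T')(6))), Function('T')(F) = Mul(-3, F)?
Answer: -62100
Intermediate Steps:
g = 115 (g = Mul(-5, Add(-5, Mul(-3, 6))) = Mul(-5, Add(-5, -18)) = Mul(-5, -23) = 115)
Mul(Mul(9, Mul(g, 6)), -10) = Mul(Mul(9, Mul(115, 6)), -10) = Mul(Mul(9, 690), -10) = Mul(6210, -10) = -62100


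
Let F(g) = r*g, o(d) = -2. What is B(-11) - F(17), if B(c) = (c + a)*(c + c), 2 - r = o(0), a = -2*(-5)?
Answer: -46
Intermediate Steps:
a = 10
r = 4 (r = 2 - 1*(-2) = 2 + 2 = 4)
B(c) = 2*c*(10 + c) (B(c) = (c + 10)*(c + c) = (10 + c)*(2*c) = 2*c*(10 + c))
F(g) = 4*g
B(-11) - F(17) = 2*(-11)*(10 - 11) - 4*17 = 2*(-11)*(-1) - 1*68 = 22 - 68 = -46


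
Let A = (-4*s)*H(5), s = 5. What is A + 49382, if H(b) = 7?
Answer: 49242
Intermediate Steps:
A = -140 (A = -4*5*7 = -20*7 = -140)
A + 49382 = -140 + 49382 = 49242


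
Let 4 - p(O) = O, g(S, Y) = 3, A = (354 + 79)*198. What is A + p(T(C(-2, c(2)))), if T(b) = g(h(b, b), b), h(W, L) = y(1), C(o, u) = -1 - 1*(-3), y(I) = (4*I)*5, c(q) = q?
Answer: 85735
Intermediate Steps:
y(I) = 20*I
C(o, u) = 2 (C(o, u) = -1 + 3 = 2)
h(W, L) = 20 (h(W, L) = 20*1 = 20)
A = 85734 (A = 433*198 = 85734)
T(b) = 3
p(O) = 4 - O
A + p(T(C(-2, c(2)))) = 85734 + (4 - 1*3) = 85734 + (4 - 3) = 85734 + 1 = 85735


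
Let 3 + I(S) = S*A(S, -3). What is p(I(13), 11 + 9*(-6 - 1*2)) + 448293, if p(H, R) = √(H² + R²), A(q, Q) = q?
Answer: 448293 + √31277 ≈ 4.4847e+5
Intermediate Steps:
I(S) = -3 + S² (I(S) = -3 + S*S = -3 + S²)
p(I(13), 11 + 9*(-6 - 1*2)) + 448293 = √((-3 + 13²)² + (11 + 9*(-6 - 1*2))²) + 448293 = √((-3 + 169)² + (11 + 9*(-6 - 2))²) + 448293 = √(166² + (11 + 9*(-8))²) + 448293 = √(27556 + (11 - 72)²) + 448293 = √(27556 + (-61)²) + 448293 = √(27556 + 3721) + 448293 = √31277 + 448293 = 448293 + √31277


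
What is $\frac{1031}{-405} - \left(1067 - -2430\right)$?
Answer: $- \frac{1417316}{405} \approx -3499.5$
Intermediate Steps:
$\frac{1031}{-405} - \left(1067 - -2430\right) = 1031 \left(- \frac{1}{405}\right) - \left(1067 + 2430\right) = - \frac{1031}{405} - 3497 = - \frac{1417316}{405}$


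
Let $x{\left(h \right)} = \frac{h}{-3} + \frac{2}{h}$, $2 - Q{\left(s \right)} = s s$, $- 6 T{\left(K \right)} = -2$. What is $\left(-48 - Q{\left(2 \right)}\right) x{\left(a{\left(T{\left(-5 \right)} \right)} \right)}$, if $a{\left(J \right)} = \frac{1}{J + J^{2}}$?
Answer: $- \frac{115}{18} \approx -6.3889$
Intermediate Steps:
$T{\left(K \right)} = \frac{1}{3}$ ($T{\left(K \right)} = \left(- \frac{1}{6}\right) \left(-2\right) = \frac{1}{3}$)
$Q{\left(s \right)} = 2 - s^{2}$ ($Q{\left(s \right)} = 2 - s s = 2 - s^{2}$)
$x{\left(h \right)} = \frac{2}{h} - \frac{h}{3}$ ($x{\left(h \right)} = h \left(- \frac{1}{3}\right) + \frac{2}{h} = - \frac{h}{3} + \frac{2}{h} = \frac{2}{h} - \frac{h}{3}$)
$\left(-48 - Q{\left(2 \right)}\right) x{\left(a{\left(T{\left(-5 \right)} \right)} \right)} = \left(-48 - \left(2 - 2^{2}\right)\right) \left(\frac{2}{\frac{1}{\frac{1}{3}} \frac{1}{1 + \frac{1}{3}}} - \frac{\frac{1}{\frac{1}{3}} \frac{1}{1 + \frac{1}{3}}}{3}\right) = \left(-48 - \left(2 - 4\right)\right) \left(\frac{2}{3 \frac{1}{\frac{4}{3}}} - \frac{3 \frac{1}{\frac{4}{3}}}{3}\right) = \left(-48 - \left(2 - 4\right)\right) \left(\frac{2}{3 \cdot \frac{3}{4}} - \frac{3 \cdot \frac{3}{4}}{3}\right) = \left(-48 - -2\right) \left(\frac{2}{\frac{9}{4}} - \frac{3}{4}\right) = \left(-48 + 2\right) \left(2 \cdot \frac{4}{9} - \frac{3}{4}\right) = - 46 \left(\frac{8}{9} - \frac{3}{4}\right) = \left(-46\right) \frac{5}{36} = - \frac{115}{18}$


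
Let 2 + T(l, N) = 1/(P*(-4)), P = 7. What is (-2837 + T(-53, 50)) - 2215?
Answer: -141513/28 ≈ -5054.0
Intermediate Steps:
T(l, N) = -57/28 (T(l, N) = -2 + 1/(7*(-4)) = -2 + 1/(-28) = -2 - 1/28 = -57/28)
(-2837 + T(-53, 50)) - 2215 = (-2837 - 57/28) - 2215 = -79493/28 - 2215 = -141513/28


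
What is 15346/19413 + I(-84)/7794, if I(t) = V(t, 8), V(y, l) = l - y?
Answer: 6744040/8405829 ≈ 0.80231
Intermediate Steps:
I(t) = 8 - t
15346/19413 + I(-84)/7794 = 15346/19413 + (8 - 1*(-84))/7794 = 15346*(1/19413) + (8 + 84)*(1/7794) = 15346/19413 + 92*(1/7794) = 15346/19413 + 46/3897 = 6744040/8405829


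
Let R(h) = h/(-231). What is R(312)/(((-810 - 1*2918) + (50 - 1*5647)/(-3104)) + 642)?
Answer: 322816/737147719 ≈ 0.00043793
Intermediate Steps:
R(h) = -h/231 (R(h) = h*(-1/231) = -h/231)
R(312)/(((-810 - 1*2918) + (50 - 1*5647)/(-3104)) + 642) = (-1/231*312)/(((-810 - 1*2918) + (50 - 1*5647)/(-3104)) + 642) = -104/(77*(((-810 - 2918) + (50 - 5647)*(-1/3104)) + 642)) = -104/(77*((-3728 - 5597*(-1/3104)) + 642)) = -104/(77*((-3728 + 5597/3104) + 642)) = -104/(77*(-11566115/3104 + 642)) = -104/(77*(-9573347/3104)) = -104/77*(-3104/9573347) = 322816/737147719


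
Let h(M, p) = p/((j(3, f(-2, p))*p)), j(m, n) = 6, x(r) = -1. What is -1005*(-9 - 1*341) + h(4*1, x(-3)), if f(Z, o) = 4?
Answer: 2110501/6 ≈ 3.5175e+5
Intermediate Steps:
h(M, p) = 1/6 (h(M, p) = p/((6*p)) = p*(1/(6*p)) = 1/6)
-1005*(-9 - 1*341) + h(4*1, x(-3)) = -1005*(-9 - 1*341) + 1/6 = -1005*(-9 - 341) + 1/6 = -1005*(-350) + 1/6 = 351750 + 1/6 = 2110501/6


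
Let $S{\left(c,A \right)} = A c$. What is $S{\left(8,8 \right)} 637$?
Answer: $40768$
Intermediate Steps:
$S{\left(8,8 \right)} 637 = 8 \cdot 8 \cdot 637 = 64 \cdot 637 = 40768$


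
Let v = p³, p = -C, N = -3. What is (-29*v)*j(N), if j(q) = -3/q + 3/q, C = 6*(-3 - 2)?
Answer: 0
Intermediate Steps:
C = -30 (C = 6*(-5) = -30)
j(q) = 0
p = 30 (p = -1*(-30) = 30)
v = 27000 (v = 30³ = 27000)
(-29*v)*j(N) = -29*27000*0 = -783000*0 = 0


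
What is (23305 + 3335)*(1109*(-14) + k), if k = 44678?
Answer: 776609280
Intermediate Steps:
(23305 + 3335)*(1109*(-14) + k) = (23305 + 3335)*(1109*(-14) + 44678) = 26640*(-15526 + 44678) = 26640*29152 = 776609280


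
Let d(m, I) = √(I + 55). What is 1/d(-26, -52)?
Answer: √3/3 ≈ 0.57735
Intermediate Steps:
d(m, I) = √(55 + I)
1/d(-26, -52) = 1/(√(55 - 52)) = 1/(√3) = √3/3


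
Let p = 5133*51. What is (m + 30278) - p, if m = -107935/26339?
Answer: -6097718130/26339 ≈ -2.3151e+5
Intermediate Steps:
m = -107935/26339 (m = -107935*1/26339 = -107935/26339 ≈ -4.0979)
p = 261783
(m + 30278) - p = (-107935/26339 + 30278) - 1*261783 = 797384307/26339 - 261783 = -6097718130/26339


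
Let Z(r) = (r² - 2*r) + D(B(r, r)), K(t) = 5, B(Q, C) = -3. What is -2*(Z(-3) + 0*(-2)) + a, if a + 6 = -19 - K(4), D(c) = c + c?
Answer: -48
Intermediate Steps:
D(c) = 2*c
a = -30 (a = -6 + (-19 - 1*5) = -6 + (-19 - 5) = -6 - 24 = -30)
Z(r) = -6 + r² - 2*r (Z(r) = (r² - 2*r) + 2*(-3) = (r² - 2*r) - 6 = -6 + r² - 2*r)
-2*(Z(-3) + 0*(-2)) + a = -2*((-6 + (-3)² - 2*(-3)) + 0*(-2)) - 30 = -2*((-6 + 9 + 6) + 0) - 30 = -2*(9 + 0) - 30 = -2*9 - 30 = -18 - 30 = -48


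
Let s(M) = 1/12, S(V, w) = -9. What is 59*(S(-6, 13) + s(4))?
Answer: -6313/12 ≈ -526.08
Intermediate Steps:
s(M) = 1/12
59*(S(-6, 13) + s(4)) = 59*(-9 + 1/12) = 59*(-107/12) = -6313/12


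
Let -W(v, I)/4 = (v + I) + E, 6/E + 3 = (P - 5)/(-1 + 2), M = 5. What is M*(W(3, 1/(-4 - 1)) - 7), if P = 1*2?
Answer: -71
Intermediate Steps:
P = 2
E = -1 (E = 6/(-3 + (2 - 5)/(-1 + 2)) = 6/(-3 - 3/1) = 6/(-3 - 3*1) = 6/(-3 - 3) = 6/(-6) = 6*(-1/6) = -1)
W(v, I) = 4 - 4*I - 4*v (W(v, I) = -4*((v + I) - 1) = -4*((I + v) - 1) = -4*(-1 + I + v) = 4 - 4*I - 4*v)
M*(W(3, 1/(-4 - 1)) - 7) = 5*((4 - 4/(-4 - 1) - 4*3) - 7) = 5*((4 - 4/(-5) - 12) - 7) = 5*((4 - 4*(-1/5) - 12) - 7) = 5*((4 + 4/5 - 12) - 7) = 5*(-36/5 - 7) = 5*(-71/5) = -71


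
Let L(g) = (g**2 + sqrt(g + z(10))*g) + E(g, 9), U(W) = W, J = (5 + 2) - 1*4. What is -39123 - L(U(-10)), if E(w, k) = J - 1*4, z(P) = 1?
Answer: -39222 + 30*I ≈ -39222.0 + 30.0*I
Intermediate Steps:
J = 3 (J = 7 - 4 = 3)
E(w, k) = -1 (E(w, k) = 3 - 1*4 = 3 - 4 = -1)
L(g) = -1 + g**2 + g*sqrt(1 + g) (L(g) = (g**2 + sqrt(g + 1)*g) - 1 = (g**2 + sqrt(1 + g)*g) - 1 = (g**2 + g*sqrt(1 + g)) - 1 = -1 + g**2 + g*sqrt(1 + g))
-39123 - L(U(-10)) = -39123 - (-1 + (-10)**2 - 10*sqrt(1 - 10)) = -39123 - (-1 + 100 - 30*I) = -39123 - (99 - 30*I) = -39123 + (-99 + 30*I) = -39222 + 30*I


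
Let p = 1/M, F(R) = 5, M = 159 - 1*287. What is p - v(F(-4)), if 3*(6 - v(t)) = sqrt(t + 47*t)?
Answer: -769/128 + 4*sqrt(15)/3 ≈ -0.84383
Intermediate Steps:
M = -128 (M = 159 - 287 = -128)
p = -1/128 (p = 1/(-128) = -1/128 ≈ -0.0078125)
v(t) = 6 - 4*sqrt(3)*sqrt(t)/3 (v(t) = 6 - sqrt(t + 47*t)/3 = 6 - 4*sqrt(3)*sqrt(t)/3)
p - v(F(-4)) = -1/128 - (6 - 4*sqrt(3)*sqrt(5)/3) = -1/128 - (6 - 4*sqrt(15)/3) = -1/128 + (-6 + 4*sqrt(15)/3) = -769/128 + 4*sqrt(15)/3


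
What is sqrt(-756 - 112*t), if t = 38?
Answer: 2*I*sqrt(1253) ≈ 70.796*I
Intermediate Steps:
sqrt(-756 - 112*t) = sqrt(-756 - 112*38) = sqrt(-756 - 4256) = sqrt(-5012) = 2*I*sqrt(1253)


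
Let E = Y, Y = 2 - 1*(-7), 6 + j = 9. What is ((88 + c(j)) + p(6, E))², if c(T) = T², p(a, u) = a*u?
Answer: 22801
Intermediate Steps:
j = 3 (j = -6 + 9 = 3)
Y = 9 (Y = 2 + 7 = 9)
E = 9
((88 + c(j)) + p(6, E))² = ((88 + 3²) + 6*9)² = ((88 + 9) + 54)² = (97 + 54)² = 151² = 22801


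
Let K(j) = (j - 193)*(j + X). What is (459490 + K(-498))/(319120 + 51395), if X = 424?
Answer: 170208/123505 ≈ 1.3781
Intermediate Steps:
K(j) = (-193 + j)*(424 + j) (K(j) = (j - 193)*(j + 424) = (-193 + j)*(424 + j))
(459490 + K(-498))/(319120 + 51395) = (459490 + (-81832 + (-498)² + 231*(-498)))/(319120 + 51395) = (459490 + (-81832 + 248004 - 115038))/370515 = (459490 + 51134)*(1/370515) = 510624*(1/370515) = 170208/123505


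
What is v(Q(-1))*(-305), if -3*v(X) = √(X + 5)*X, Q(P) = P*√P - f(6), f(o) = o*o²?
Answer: 305*√(-211 - I)*(-216 - I)/3 ≈ -2232.7 + 3.1899e+5*I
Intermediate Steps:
f(o) = o³
Q(P) = -216 + P^(3/2) (Q(P) = P*√P - 1*6³ = P^(3/2) - 1*216 = P^(3/2) - 216 = -216 + P^(3/2))
v(X) = -X*√(5 + X)/3 (v(X) = -√(X + 5)*X/3 = -√(5 + X)*X/3 = -X*√(5 + X)/3)
v(Q(-1))*(-305) = -(-216 + (-1)^(3/2))*√(5 + (-216 + (-1)^(3/2)))/3*(-305) = -(-216 - I)*√(5 + (-216 - I))/3*(-305) = -(-216 - I)*√(-211 - I)/3*(-305) = -√(-211 - I)*(-216 - I)/3*(-305) = 305*√(-211 - I)*(-216 - I)/3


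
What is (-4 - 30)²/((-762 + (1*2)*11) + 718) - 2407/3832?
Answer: -2241373/42152 ≈ -53.174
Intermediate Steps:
(-4 - 30)²/((-762 + (1*2)*11) + 718) - 2407/3832 = (-34)²/((-762 + 2*11) + 718) - 2407*1/3832 = 1156/((-762 + 22) + 718) - 2407/3832 = 1156/(-740 + 718) - 2407/3832 = 1156/(-22) - 2407/3832 = 1156*(-1/22) - 2407/3832 = -578/11 - 2407/3832 = -2241373/42152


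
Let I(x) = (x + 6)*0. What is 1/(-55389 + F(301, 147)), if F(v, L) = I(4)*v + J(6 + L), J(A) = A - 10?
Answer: -1/55246 ≈ -1.8101e-5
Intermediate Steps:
I(x) = 0 (I(x) = (6 + x)*0 = 0)
J(A) = -10 + A
F(v, L) = -4 + L (F(v, L) = 0*v + (-10 + (6 + L)) = 0 + (-4 + L) = -4 + L)
1/(-55389 + F(301, 147)) = 1/(-55389 + (-4 + 147)) = 1/(-55389 + 143) = 1/(-55246) = -1/55246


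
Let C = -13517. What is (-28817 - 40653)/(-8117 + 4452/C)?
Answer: 134146570/15674563 ≈ 8.5582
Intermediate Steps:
(-28817 - 40653)/(-8117 + 4452/C) = (-28817 - 40653)/(-8117 + 4452/(-13517)) = -69470/(-8117 + 4452*(-1/13517)) = -69470/(-8117 - 636/1931) = -69470/(-15674563/1931) = -69470*(-1931/15674563) = 134146570/15674563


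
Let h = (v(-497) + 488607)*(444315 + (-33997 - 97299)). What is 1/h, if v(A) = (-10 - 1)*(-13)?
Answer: 1/152988036250 ≈ 6.5365e-12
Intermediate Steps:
v(A) = 143 (v(A) = -11*(-13) = 143)
h = 152988036250 (h = (143 + 488607)*(444315 + (-33997 - 97299)) = 488750*(444315 - 131296) = 488750*313019 = 152988036250)
1/h = 1/152988036250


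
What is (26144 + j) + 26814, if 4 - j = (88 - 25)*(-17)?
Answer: 54033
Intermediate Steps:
j = 1075 (j = 4 - (88 - 25)*(-17) = 4 - 63*(-17) = 4 - 1*(-1071) = 4 + 1071 = 1075)
(26144 + j) + 26814 = (26144 + 1075) + 26814 = 27219 + 26814 = 54033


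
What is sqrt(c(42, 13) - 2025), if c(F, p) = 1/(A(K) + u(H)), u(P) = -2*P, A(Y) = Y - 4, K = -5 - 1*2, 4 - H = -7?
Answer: I*sqrt(2205258)/33 ≈ 45.0*I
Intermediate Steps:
H = 11 (H = 4 - 1*(-7) = 4 + 7 = 11)
K = -7 (K = -5 - 2 = -7)
A(Y) = -4 + Y
c(F, p) = -1/33 (c(F, p) = 1/((-4 - 7) - 2*11) = 1/(-11 - 22) = 1/(-33) = -1/33)
sqrt(c(42, 13) - 2025) = sqrt(-1/33 - 2025) = sqrt(-66826/33) = I*sqrt(2205258)/33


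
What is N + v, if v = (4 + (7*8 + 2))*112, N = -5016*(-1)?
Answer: 11960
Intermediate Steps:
N = 5016
v = 6944 (v = (4 + (56 + 2))*112 = (4 + 58)*112 = 62*112 = 6944)
N + v = 5016 + 6944 = 11960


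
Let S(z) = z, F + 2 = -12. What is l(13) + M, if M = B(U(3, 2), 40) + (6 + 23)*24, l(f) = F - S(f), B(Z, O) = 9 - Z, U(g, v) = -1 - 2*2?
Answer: 683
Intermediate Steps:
F = -14 (F = -2 - 12 = -14)
U(g, v) = -5 (U(g, v) = -1 - 4 = -5)
l(f) = -14 - f
M = 710 (M = (9 - 1*(-5)) + (6 + 23)*24 = (9 + 5) + 29*24 = 14 + 696 = 710)
l(13) + M = (-14 - 1*13) + 710 = (-14 - 13) + 710 = -27 + 710 = 683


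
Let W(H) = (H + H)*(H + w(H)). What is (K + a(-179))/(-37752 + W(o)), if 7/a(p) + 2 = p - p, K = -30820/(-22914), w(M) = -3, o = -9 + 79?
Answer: 737/9703224 ≈ 7.5954e-5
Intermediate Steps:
o = 70
K = 230/171 (K = -30820*(-1/22914) = 230/171 ≈ 1.3450)
a(p) = -7/2 (a(p) = 7/(-2 + (p - p)) = 7/(-2 + 0) = 7/(-2) = 7*(-½) = -7/2)
W(H) = 2*H*(-3 + H) (W(H) = (H + H)*(H - 3) = (2*H)*(-3 + H) = 2*H*(-3 + H))
(K + a(-179))/(-37752 + W(o)) = (230/171 - 7/2)/(-37752 + 2*70*(-3 + 70)) = -737/(342*(-37752 + 2*70*67)) = -737/(342*(-37752 + 9380)) = -737/342/(-28372) = -737/342*(-1/28372) = 737/9703224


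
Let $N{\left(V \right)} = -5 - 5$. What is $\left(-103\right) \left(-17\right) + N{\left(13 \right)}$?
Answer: $1741$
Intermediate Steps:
$N{\left(V \right)} = -10$ ($N{\left(V \right)} = -5 - 5 = -10$)
$\left(-103\right) \left(-17\right) + N{\left(13 \right)} = \left(-103\right) \left(-17\right) - 10 = 1751 - 10 = 1741$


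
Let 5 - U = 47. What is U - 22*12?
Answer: -306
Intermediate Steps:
U = -42 (U = 5 - 1*47 = 5 - 47 = -42)
U - 22*12 = -42 - 22*12 = -42 - 264 = -306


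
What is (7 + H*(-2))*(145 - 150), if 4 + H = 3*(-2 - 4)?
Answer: -255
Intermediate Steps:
H = -22 (H = -4 + 3*(-2 - 4) = -4 + 3*(-6) = -4 - 18 = -22)
(7 + H*(-2))*(145 - 150) = (7 - 22*(-2))*(145 - 150) = (7 + 44)*(-5) = 51*(-5) = -255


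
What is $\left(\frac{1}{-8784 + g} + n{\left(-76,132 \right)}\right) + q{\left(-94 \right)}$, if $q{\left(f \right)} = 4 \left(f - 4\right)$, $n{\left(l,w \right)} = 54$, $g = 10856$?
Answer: $- \frac{700335}{2072} \approx -338.0$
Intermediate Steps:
$q{\left(f \right)} = -16 + 4 f$ ($q{\left(f \right)} = 4 \left(-4 + f\right) = -16 + 4 f$)
$\left(\frac{1}{-8784 + g} + n{\left(-76,132 \right)}\right) + q{\left(-94 \right)} = \left(\frac{1}{-8784 + 10856} + 54\right) + \left(-16 + 4 \left(-94\right)\right) = \left(\frac{1}{2072} + 54\right) - 392 = \frac{111889}{2072} - 392 = - \frac{700335}{2072}$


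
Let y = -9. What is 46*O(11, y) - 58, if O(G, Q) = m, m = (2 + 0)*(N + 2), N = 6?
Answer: 678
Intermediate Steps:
m = 16 (m = (2 + 0)*(6 + 2) = 2*8 = 16)
O(G, Q) = 16
46*O(11, y) - 58 = 46*16 - 58 = 736 - 58 = 678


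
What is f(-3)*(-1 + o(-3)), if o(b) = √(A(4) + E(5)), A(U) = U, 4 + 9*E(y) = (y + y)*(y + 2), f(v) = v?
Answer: 3 - √102 ≈ -7.0995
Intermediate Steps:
E(y) = -4/9 + 2*y*(2 + y)/9 (E(y) = -4/9 + ((y + y)*(y + 2))/9 = -4/9 + ((2*y)*(2 + y))/9 = -4/9 + (2*y*(2 + y))/9 = -4/9 + 2*y*(2 + y)/9)
o(b) = √102/3 (o(b) = √(4 + (-4/9 + (2/9)*5² + (4/9)*5)) = √(4 + (-4/9 + (2/9)*25 + 20/9)) = √(4 + (-4/9 + 50/9 + 20/9)) = √(4 + 22/3) = √(34/3) = √102/3)
f(-3)*(-1 + o(-3)) = -3*(-1 + √102/3) = 3 - √102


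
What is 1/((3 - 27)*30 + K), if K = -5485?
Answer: -1/6205 ≈ -0.00016116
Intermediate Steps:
1/((3 - 27)*30 + K) = 1/((3 - 27)*30 - 5485) = 1/(-24*30 - 5485) = 1/(-720 - 5485) = 1/(-6205) = -1/6205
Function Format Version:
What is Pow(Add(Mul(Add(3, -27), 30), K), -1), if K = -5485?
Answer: Rational(-1, 6205) ≈ -0.00016116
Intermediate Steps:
Pow(Add(Mul(Add(3, -27), 30), K), -1) = Pow(Add(Mul(Add(3, -27), 30), -5485), -1) = Pow(Add(Mul(-24, 30), -5485), -1) = Pow(Add(-720, -5485), -1) = Pow(-6205, -1) = Rational(-1, 6205)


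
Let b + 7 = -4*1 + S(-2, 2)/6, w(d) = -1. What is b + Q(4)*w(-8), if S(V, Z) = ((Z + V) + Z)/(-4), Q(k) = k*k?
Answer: -325/12 ≈ -27.083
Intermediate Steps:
Q(k) = k²
S(V, Z) = -Z/2 - V/4 (S(V, Z) = ((V + Z) + Z)*(-¼) = (V + 2*Z)*(-¼) = -Z/2 - V/4)
b = -133/12 (b = -7 + (-4*1 + (-½*2 - ¼*(-2))/6) = -7 + (-4 + (-1 + ½)*(⅙)) = -7 + (-4 - ½*⅙) = -7 + (-4 - 1/12) = -7 - 49/12 = -133/12 ≈ -11.083)
b + Q(4)*w(-8) = -133/12 + 4²*(-1) = -133/12 + 16*(-1) = -133/12 - 16 = -325/12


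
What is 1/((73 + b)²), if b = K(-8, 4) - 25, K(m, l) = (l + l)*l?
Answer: 1/6400 ≈ 0.00015625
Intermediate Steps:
K(m, l) = 2*l² (K(m, l) = (2*l)*l = 2*l²)
b = 7 (b = 2*4² - 25 = 2*16 - 25 = 32 - 25 = 7)
1/((73 + b)²) = 1/((73 + 7)²) = 1/(80²) = 1/6400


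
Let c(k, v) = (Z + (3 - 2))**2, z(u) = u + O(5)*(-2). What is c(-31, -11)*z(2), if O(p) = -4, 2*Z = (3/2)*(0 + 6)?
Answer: 605/2 ≈ 302.50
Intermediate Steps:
Z = 9/2 (Z = ((3/2)*(0 + 6))/2 = ((3*(1/2))*6)/2 = ((3/2)*6)/2 = (1/2)*9 = 9/2 ≈ 4.5000)
z(u) = 8 + u (z(u) = u - 4*(-2) = u + 8 = 8 + u)
c(k, v) = 121/4 (c(k, v) = (9/2 + (3 - 2))**2 = (9/2 + 1)**2 = (11/2)**2 = 121/4)
c(-31, -11)*z(2) = 121*(8 + 2)/4 = (121/4)*10 = 605/2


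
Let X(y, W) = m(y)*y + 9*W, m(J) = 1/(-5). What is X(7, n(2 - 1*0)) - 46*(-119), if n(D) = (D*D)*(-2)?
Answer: 27003/5 ≈ 5400.6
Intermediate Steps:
n(D) = -2*D² (n(D) = D²*(-2) = -2*D²)
m(J) = -⅕
X(y, W) = 9*W - y/5 (X(y, W) = -y/5 + 9*W = 9*W - y/5)
X(7, n(2 - 1*0)) - 46*(-119) = (9*(-2*(2 - 1*0)²) - ⅕*7) - 46*(-119) = (9*(-2*(2 + 0)²) - 7/5) + 5474 = (9*(-2*2²) - 7/5) + 5474 = (9*(-2*4) - 7/5) + 5474 = (9*(-8) - 7/5) + 5474 = (-72 - 7/5) + 5474 = -367/5 + 5474 = 27003/5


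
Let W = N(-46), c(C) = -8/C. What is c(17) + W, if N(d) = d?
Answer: -790/17 ≈ -46.471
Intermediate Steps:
W = -46
c(17) + W = -8/17 - 46 = -790/17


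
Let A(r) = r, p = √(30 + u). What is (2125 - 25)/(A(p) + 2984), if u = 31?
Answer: 417760/593613 - 140*√61/593613 ≈ 0.70192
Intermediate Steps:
p = √61 (p = √(30 + 31) = √61 ≈ 7.8102)
(2125 - 25)/(A(p) + 2984) = (2125 - 25)/(√61 + 2984) = 2100/(2984 + √61)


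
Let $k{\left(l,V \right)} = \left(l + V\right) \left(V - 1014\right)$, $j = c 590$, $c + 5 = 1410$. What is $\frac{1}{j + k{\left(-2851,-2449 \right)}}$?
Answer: $\frac{1}{19182850} \approx 5.213 \cdot 10^{-8}$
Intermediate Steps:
$c = 1405$ ($c = -5 + 1410 = 1405$)
$j = 828950$ ($j = 1405 \cdot 590 = 828950$)
$k{\left(l,V \right)} = \left(-1014 + V\right) \left(V + l\right)$ ($k{\left(l,V \right)} = \left(V + l\right) \left(-1014 + V\right) = \left(-1014 + V\right) \left(V + l\right)$)
$\frac{1}{j + k{\left(-2851,-2449 \right)}} = \frac{1}{828950 - \left(-12356299 - 5997601\right)} = \frac{1}{828950 + \left(5997601 + 2483286 + 2890914 + 6982099\right)} = \frac{1}{828950 + 18353900} = \frac{1}{19182850}$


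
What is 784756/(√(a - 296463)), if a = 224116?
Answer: -784756*I*√72347/72347 ≈ -2917.6*I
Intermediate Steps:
784756/(√(a - 296463)) = 784756/(√(224116 - 296463)) = 784756/(√(-72347)) = 784756/((I*√72347)) = 784756*(-I*√72347/72347) = -784756*I*√72347/72347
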